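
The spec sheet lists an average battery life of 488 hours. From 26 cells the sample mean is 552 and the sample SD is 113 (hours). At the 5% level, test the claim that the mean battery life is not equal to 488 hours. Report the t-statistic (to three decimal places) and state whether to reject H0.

t = 2.888; reject H0

H0: μ = 488; H1: μ ≠ 488 (one-sample t-test, two-sided).
t = (x̄ − μ₀)/(s/√n) = (552 − 488)/(113/√26) = 2.888
df = n − 1 = 25
Two-sided p-value ≈ 0.0079
Since p ≈ 0.0079 < α = 0.05, reject H0; the evidence is statistically significant.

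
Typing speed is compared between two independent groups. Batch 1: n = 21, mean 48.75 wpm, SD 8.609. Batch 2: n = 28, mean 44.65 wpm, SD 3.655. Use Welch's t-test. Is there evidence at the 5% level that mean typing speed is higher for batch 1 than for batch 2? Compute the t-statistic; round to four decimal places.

2.0484

Let group 1 = batch 1, group 2 = batch 2. H0: μ_1 = μ_2; H1: μ_1 > μ_2 (Welch's two-sample t-test, right-tailed).
t = (x̄_1 − x̄_2)/√(s_1²/n_1 + s_2²/n_2) = (48.75 − 44.65)/√(8.609²/21 + 3.655²/28) = 2.0484
Welch–Satterthwaite df ≈ 25.43
p-value = P(T ≥ 2.0484) ≈ 0.025
Since p ≈ 0.025 < α = 0.05, reject H0; the evidence is statistically significant.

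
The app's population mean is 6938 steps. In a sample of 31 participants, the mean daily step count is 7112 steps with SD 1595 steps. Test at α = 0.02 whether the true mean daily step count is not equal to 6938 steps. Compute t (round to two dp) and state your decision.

H0: μ = 6938; H1: μ ≠ 6938 (one-sample t-test, two-sided).
t = (x̄ − μ₀)/(s/√n) = (7112 − 6938)/(1595/√31) = 0.61
df = n − 1 = 30
Two-sided p-value ≈ 0.5482
Since p ≈ 0.5482 > α = 0.02, fail to reject H0; the data do not provide sufficient evidence against H0.

t = 0.61; fail to reject H0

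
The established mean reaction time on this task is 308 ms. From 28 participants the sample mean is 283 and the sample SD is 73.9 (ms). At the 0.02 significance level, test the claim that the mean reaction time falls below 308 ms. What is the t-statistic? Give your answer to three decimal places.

H0: μ = 308; H1: μ < 308 (one-sample t-test, left-tailed).
t = (x̄ − μ₀)/(s/√n) = (283 − 308)/(73.9/√28) = -1.790
df = n − 1 = 27
p-value = P(T ≤ -1.790) ≈ 0.0423
Since p ≈ 0.0423 > α = 0.02, fail to reject H0; the data do not provide sufficient evidence against H0.

-1.790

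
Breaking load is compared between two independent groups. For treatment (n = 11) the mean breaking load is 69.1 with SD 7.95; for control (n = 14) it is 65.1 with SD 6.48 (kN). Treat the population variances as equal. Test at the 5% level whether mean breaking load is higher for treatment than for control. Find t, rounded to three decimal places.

1.387

Let group 1 = treatment, group 2 = control. H0: μ_1 = μ_2; H1: μ_1 > μ_2 (two-sample pooled-variance t-test, right-tailed).
s_p² = [(11−1)·7.95² + (14−1)·6.48²]/(11+14−2) = 51.2131
t = (69.1 − 65.1)/√[51.2131·(1/11 + 1/14)] = 1.387
df = n₁ + n₂ − 2 = 23
p-value = P(T ≥ 1.387) ≈ 0.0893
Since p ≈ 0.0893 > α = 0.05, fail to reject H0; the evidence is not statistically significant.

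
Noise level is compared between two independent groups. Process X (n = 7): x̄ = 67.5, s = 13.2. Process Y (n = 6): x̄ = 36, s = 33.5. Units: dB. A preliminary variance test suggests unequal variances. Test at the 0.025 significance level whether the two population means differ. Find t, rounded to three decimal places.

Let group 1 = process X, group 2 = process Y. H0: μ_1 = μ_2; H1: μ_1 ≠ μ_2 (Welch's two-sample t-test, two-sided).
t = (x̄_1 − x̄_2)/√(s_1²/n_1 + s_2²/n_2) = (67.5 − 36)/√(13.2²/7 + 33.5²/6) = 2.164
Welch–Satterthwaite df ≈ 6.33
Two-sided p-value ≈ 0.071
Since p ≈ 0.071 > α = 0.025, fail to reject H0; the data do not provide sufficient evidence against H0.

2.164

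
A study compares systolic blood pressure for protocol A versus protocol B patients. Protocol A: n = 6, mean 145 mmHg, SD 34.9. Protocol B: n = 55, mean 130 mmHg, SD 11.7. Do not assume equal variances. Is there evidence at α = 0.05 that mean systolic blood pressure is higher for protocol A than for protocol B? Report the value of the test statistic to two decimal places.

Let group 1 = protocol A, group 2 = protocol B. H0: μ_1 = μ_2; H1: μ_1 > μ_2 (Welch's two-sample t-test, right-tailed).
t = (x̄_1 − x̄_2)/√(s_1²/n_1 + s_2²/n_2) = (145 − 130)/√(34.9²/6 + 11.7²/55) = 1.05
Welch–Satterthwaite df ≈ 5.12
p-value = P(T ≥ 1.05) ≈ 0.171
Since p ≈ 0.171 > α = 0.05, fail to reject H0; the data do not provide sufficient evidence against H0.

1.05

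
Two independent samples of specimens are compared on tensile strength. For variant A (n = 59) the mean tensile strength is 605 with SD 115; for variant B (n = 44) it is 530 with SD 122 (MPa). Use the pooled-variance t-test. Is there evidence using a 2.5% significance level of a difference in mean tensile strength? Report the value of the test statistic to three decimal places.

3.190

Let group 1 = variant A, group 2 = variant B. H0: μ_1 = μ_2; H1: μ_1 ≠ μ_2 (two-sample pooled-variance t-test, two-sided).
s_p² = [(59−1)·115² + (44−1)·122²]/(59+44−2) = 13931.3
t = (605 − 530)/√[13931.3·(1/59 + 1/44)] = 3.190
df = n₁ + n₂ − 2 = 101
Two-sided p-value ≈ 0.0019
Since p ≈ 0.0019 < α = 0.025, reject H0; the data support H1.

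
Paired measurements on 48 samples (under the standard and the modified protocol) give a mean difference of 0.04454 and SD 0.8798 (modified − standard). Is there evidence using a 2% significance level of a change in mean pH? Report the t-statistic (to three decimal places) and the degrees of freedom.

t = 0.351, df = 47

H0: μ_d = 0; H1: μ_d ≠ 0 (paired t-test on the differences, two-sided).
t = d̄/(s_d/√n) = 0.04454/(0.8798/√48) = 0.351
df = n − 1 = 47
Two-sided p-value ≈ 0.727
Since p ≈ 0.727 > α = 0.02, fail to reject H0; the data do not provide sufficient evidence against H0.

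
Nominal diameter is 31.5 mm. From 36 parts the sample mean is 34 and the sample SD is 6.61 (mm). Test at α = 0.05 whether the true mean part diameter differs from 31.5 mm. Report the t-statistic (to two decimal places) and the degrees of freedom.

t = 2.27, df = 35

H0: μ = 31.5; H1: μ ≠ 31.5 (one-sample t-test, two-sided).
t = (x̄ − μ₀)/(s/√n) = (34 − 31.5)/(6.61/√36) = 2.27
df = n − 1 = 35
Two-sided p-value ≈ 0.0295
Since p ≈ 0.0295 < α = 0.05, reject H0; the evidence is statistically significant.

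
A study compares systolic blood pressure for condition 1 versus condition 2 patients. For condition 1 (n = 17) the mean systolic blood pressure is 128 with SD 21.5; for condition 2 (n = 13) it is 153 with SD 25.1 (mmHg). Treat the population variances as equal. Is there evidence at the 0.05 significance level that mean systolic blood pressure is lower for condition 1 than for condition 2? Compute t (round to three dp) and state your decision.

Let group 1 = condition 1, group 2 = condition 2. H0: μ_1 = μ_2; H1: μ_1 < μ_2 (two-sample pooled-variance t-test, left-tailed).
s_p² = [(17−1)·21.5² + (13−1)·25.1²]/(17+13−2) = 534.147
t = (128 − 153)/√[534.147·(1/17 + 1/13)] = -2.936
df = n₁ + n₂ − 2 = 28
p-value = P(T ≤ -2.936) ≈ 0.003
Since p ≈ 0.003 < α = 0.05, reject H0; the data support H1.

t = -2.936; reject H0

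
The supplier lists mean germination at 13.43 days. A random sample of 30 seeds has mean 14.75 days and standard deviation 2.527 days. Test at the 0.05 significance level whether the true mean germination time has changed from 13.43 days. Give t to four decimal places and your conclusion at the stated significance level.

t = 2.8611; reject H0

H0: μ = 13.43; H1: μ ≠ 13.43 (one-sample t-test, two-sided).
t = (x̄ − μ₀)/(s/√n) = (14.75 − 13.43)/(2.527/√30) = 2.8611
df = n − 1 = 29
Two-sided p-value ≈ 0.0078
Since p ≈ 0.0078 < α = 0.05, reject H0; the data support H1.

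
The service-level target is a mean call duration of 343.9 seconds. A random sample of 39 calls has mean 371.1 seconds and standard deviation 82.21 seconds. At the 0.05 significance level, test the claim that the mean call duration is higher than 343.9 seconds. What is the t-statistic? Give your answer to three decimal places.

2.066

H0: μ = 343.9; H1: μ > 343.9 (one-sample t-test, right-tailed).
t = (x̄ − μ₀)/(s/√n) = (371.1 − 343.9)/(82.21/√39) = 2.066
df = n − 1 = 38
p-value = P(T ≥ 2.066) ≈ 0.023
Since p ≈ 0.023 < α = 0.05, reject H0; the data support H1.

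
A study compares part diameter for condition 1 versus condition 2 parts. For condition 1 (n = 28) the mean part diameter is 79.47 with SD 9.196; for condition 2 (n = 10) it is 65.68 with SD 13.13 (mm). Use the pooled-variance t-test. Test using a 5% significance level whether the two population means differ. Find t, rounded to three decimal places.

Let group 1 = condition 1, group 2 = condition 2. H0: μ_1 = μ_2; H1: μ_1 ≠ μ_2 (two-sample pooled-variance t-test, two-sided).
s_p² = [(28−1)·9.196² + (10−1)·13.13²]/(28+10−2) = 106.524
t = (79.47 − 65.68)/√[106.524·(1/28 + 1/10)] = 3.627
df = n₁ + n₂ − 2 = 36
Two-sided p-value ≈ 0.001
Since p ≈ 0.001 < α = 0.05, reject H0; the evidence is statistically significant.

3.627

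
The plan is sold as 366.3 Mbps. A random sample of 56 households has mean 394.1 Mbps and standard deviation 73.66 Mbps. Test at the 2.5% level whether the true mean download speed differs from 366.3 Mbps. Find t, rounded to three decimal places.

2.824

H0: μ = 366.3; H1: μ ≠ 366.3 (one-sample t-test, two-sided).
t = (x̄ − μ₀)/(s/√n) = (394.1 − 366.3)/(73.66/√56) = 2.824
df = n − 1 = 55
Two-sided p-value ≈ 0.007
Since p ≈ 0.007 < α = 0.025, reject H0; the evidence is statistically significant.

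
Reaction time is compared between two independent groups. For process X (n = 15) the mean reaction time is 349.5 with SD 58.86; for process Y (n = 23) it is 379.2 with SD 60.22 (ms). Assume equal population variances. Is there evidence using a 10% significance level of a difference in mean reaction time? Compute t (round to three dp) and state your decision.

t = -1.499; fail to reject H0

Let group 1 = process X, group 2 = process Y. H0: μ_1 = μ_2; H1: μ_1 ≠ μ_2 (two-sample pooled-variance t-test, two-sided).
s_p² = [(15−1)·58.86² + (23−1)·60.22²]/(15+23−2) = 3563.47
t = (349.5 − 379.2)/√[3563.47·(1/15 + 1/23)] = -1.499
df = n₁ + n₂ − 2 = 36
Two-sided p-value ≈ 0.1426
Since p ≈ 0.1426 > α = 0.1, fail to reject H0; the data do not provide sufficient evidence against H0.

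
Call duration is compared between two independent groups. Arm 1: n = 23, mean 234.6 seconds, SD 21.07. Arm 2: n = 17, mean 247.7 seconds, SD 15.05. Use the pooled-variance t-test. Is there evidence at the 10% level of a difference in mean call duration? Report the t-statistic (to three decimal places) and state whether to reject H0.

t = -2.182; reject H0

Let group 1 = arm 1, group 2 = arm 2. H0: μ_1 = μ_2; H1: μ_1 ≠ μ_2 (two-sample pooled-variance t-test, two-sided).
s_p² = [(23−1)·21.07² + (17−1)·15.05²]/(23+17−2) = 352.39
t = (234.6 − 247.7)/√[352.39·(1/23 + 1/17)] = -2.182
df = n₁ + n₂ − 2 = 38
Two-sided p-value ≈ 0.035
Since p ≈ 0.035 < α = 0.1, reject H0; the data support H1.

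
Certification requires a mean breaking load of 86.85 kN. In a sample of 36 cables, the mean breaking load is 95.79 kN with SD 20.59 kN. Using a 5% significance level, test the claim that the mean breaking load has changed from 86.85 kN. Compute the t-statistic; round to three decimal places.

2.605

H0: μ = 86.85; H1: μ ≠ 86.85 (one-sample t-test, two-sided).
t = (x̄ − μ₀)/(s/√n) = (95.79 − 86.85)/(20.59/√36) = 2.605
df = n − 1 = 35
Two-sided p-value ≈ 0.013
Since p ≈ 0.013 < α = 0.05, reject H0; the evidence is statistically significant.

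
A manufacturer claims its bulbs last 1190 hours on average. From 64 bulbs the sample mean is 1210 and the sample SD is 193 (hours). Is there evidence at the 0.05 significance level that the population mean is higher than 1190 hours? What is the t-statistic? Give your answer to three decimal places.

0.829

H0: μ = 1190; H1: μ > 1190 (one-sample t-test, right-tailed).
t = (x̄ − μ₀)/(s/√n) = (1210 − 1190)/(193/√64) = 0.829
df = n − 1 = 63
p-value = P(T ≥ 0.829) ≈ 0.2051
Since p ≈ 0.2051 > α = 0.05, fail to reject H0; the evidence is not statistically significant.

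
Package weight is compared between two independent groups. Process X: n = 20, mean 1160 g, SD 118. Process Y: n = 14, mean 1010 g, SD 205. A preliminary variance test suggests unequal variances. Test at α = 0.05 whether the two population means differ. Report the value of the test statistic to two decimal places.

2.47

Let group 1 = process X, group 2 = process Y. H0: μ_1 = μ_2; H1: μ_1 ≠ μ_2 (Welch's two-sample t-test, two-sided).
t = (x̄_1 − x̄_2)/√(s_1²/n_1 + s_2²/n_2) = (1160 − 1010)/√(118²/20 + 205²/14) = 2.47
Welch–Satterthwaite df ≈ 19.03
Two-sided p-value ≈ 0.023
Since p ≈ 0.023 < α = 0.05, reject H0; the evidence is statistically significant.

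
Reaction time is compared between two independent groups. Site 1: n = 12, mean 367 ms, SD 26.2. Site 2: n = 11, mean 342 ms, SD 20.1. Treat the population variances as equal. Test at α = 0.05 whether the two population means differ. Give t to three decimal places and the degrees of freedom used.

t = 2.549, df = 21

Let group 1 = site 1, group 2 = site 2. H0: μ_1 = μ_2; H1: μ_1 ≠ μ_2 (two-sample pooled-variance t-test, two-sided).
s_p² = [(12−1)·26.2² + (11−1)·20.1²]/(12+11−2) = 551.95
t = (367 − 342)/√[551.95·(1/12 + 1/11)] = 2.549
df = n₁ + n₂ − 2 = 21
Two-sided p-value ≈ 0.019
Since p ≈ 0.019 < α = 0.05, reject H0; the data support H1.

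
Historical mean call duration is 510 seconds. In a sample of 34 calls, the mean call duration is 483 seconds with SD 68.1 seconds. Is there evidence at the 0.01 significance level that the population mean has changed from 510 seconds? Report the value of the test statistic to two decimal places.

H0: μ = 510; H1: μ ≠ 510 (one-sample t-test, two-sided).
t = (x̄ − μ₀)/(s/√n) = (483 − 510)/(68.1/√34) = -2.31
df = n − 1 = 33
Two-sided p-value ≈ 0.027
Since p ≈ 0.027 > α = 0.01, fail to reject H0; the data do not provide sufficient evidence against H0.

-2.31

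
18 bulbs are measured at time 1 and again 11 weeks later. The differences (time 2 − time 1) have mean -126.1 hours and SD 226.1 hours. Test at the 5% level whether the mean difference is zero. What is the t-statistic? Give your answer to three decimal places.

-2.366

H0: μ_d = 0; H1: μ_d ≠ 0 (paired t-test on the differences, two-sided).
t = d̄/(s_d/√n) = -126.1/(226.1/√18) = -2.366
df = n − 1 = 17
Two-sided p-value ≈ 0.030
Since p ≈ 0.030 < α = 0.05, reject H0; the data support H1.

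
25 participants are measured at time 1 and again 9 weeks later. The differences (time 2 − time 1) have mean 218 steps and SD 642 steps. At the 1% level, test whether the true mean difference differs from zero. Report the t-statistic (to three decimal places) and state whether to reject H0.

t = 1.698; fail to reject H0

H0: μ_d = 0; H1: μ_d ≠ 0 (paired t-test on the differences, two-sided).
t = d̄/(s_d/√n) = 218/(642/√25) = 1.698
df = n − 1 = 24
Two-sided p-value ≈ 0.1025
Since p ≈ 0.1025 > α = 0.01, fail to reject H0; the evidence is not statistically significant.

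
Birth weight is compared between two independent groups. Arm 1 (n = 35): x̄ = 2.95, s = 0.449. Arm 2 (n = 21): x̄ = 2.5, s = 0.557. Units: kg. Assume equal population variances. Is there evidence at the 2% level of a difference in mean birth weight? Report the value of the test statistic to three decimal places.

3.315

Let group 1 = arm 1, group 2 = arm 2. H0: μ_1 = μ_2; H1: μ_1 ≠ μ_2 (two-sample pooled-variance t-test, two-sided).
s_p² = [(35−1)·0.449² + (21−1)·0.557²]/(35+21−2) = 0.241841
t = (2.95 − 2.5)/√[0.241841·(1/35 + 1/21)] = 3.315
df = n₁ + n₂ − 2 = 54
Two-sided p-value ≈ 0.0016
Since p ≈ 0.0016 < α = 0.02, reject H0; the data support H1.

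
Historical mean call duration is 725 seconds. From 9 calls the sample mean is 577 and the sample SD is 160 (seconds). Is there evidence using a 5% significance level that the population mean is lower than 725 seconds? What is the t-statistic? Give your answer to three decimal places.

H0: μ = 725; H1: μ < 725 (one-sample t-test, left-tailed).
t = (x̄ − μ₀)/(s/√n) = (577 − 725)/(160/√9) = -2.775
df = n − 1 = 8
p-value = P(T ≤ -2.775) ≈ 0.0121
Since p ≈ 0.0121 < α = 0.05, reject H0; the evidence is statistically significant.

-2.775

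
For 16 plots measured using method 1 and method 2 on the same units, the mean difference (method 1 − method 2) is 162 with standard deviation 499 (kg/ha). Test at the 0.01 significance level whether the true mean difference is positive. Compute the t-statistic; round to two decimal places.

1.30

H0: μ_d = 0; H1: μ_d > 0 (paired t-test on the differences, right-tailed).
t = d̄/(s_d/√n) = 162/(499/√16) = 1.30
df = n − 1 = 15
p-value = P(T ≥ 1.30) ≈ 0.1068
Since p ≈ 0.1068 > α = 0.01, fail to reject H0; the data do not provide sufficient evidence against H0.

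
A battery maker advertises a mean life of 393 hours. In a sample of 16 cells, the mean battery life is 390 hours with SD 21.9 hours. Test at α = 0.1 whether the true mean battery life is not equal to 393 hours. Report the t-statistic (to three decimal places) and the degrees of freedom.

t = -0.548, df = 15

H0: μ = 393; H1: μ ≠ 393 (one-sample t-test, two-sided).
t = (x̄ − μ₀)/(s/√n) = (390 − 393)/(21.9/√16) = -0.548
df = n − 1 = 15
Two-sided p-value ≈ 0.592
Since p ≈ 0.592 > α = 0.1, fail to reject H0; the evidence is not statistically significant.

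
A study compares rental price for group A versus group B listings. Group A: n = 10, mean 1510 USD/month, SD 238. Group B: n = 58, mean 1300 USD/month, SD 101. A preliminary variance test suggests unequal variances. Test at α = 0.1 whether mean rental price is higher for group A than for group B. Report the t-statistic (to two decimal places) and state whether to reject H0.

Let group 1 = group A, group 2 = group B. H0: μ_1 = μ_2; H1: μ_1 > μ_2 (Welch's two-sample t-test, right-tailed).
t = (x̄_1 − x̄_2)/√(s_1²/n_1 + s_2²/n_2) = (1510 − 1300)/√(238²/10 + 101²/58) = 2.75
Welch–Satterthwaite df ≈ 9.57
p-value = P(T ≥ 2.75) ≈ 0.0107
Since p ≈ 0.0107 < α = 0.1, reject H0; the evidence is statistically significant.

t = 2.75; reject H0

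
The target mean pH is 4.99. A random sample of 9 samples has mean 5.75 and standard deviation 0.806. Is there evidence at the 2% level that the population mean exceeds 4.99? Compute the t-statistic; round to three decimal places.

H0: μ = 4.99; H1: μ > 4.99 (one-sample t-test, right-tailed).
t = (x̄ − μ₀)/(s/√n) = (5.75 − 4.99)/(0.806/√9) = 2.829
df = n − 1 = 8
p-value = P(T ≥ 2.829) ≈ 0.011
Since p ≈ 0.011 < α = 0.02, reject H0; the evidence is statistically significant.

2.829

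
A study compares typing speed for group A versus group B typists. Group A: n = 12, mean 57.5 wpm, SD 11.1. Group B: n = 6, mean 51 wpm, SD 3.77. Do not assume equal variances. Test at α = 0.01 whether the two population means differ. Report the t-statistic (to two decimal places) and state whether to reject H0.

t = 1.83; fail to reject H0

Let group 1 = group A, group 2 = group B. H0: μ_1 = μ_2; H1: μ_1 ≠ μ_2 (Welch's two-sample t-test, two-sided).
t = (x̄_1 − x̄_2)/√(s_1²/n_1 + s_2²/n_2) = (57.5 − 51)/√(11.1²/12 + 3.77²/6) = 1.83
Welch–Satterthwaite df ≈ 14.91
Two-sided p-value ≈ 0.0875
Since p ≈ 0.0875 > α = 0.01, fail to reject H0; the evidence is not statistically significant.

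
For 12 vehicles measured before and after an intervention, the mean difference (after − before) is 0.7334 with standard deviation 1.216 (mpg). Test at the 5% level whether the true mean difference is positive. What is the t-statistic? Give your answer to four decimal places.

2.0893

H0: μ_d = 0; H1: μ_d > 0 (paired t-test on the differences, right-tailed).
t = d̄/(s_d/√n) = 0.7334/(1.216/√12) = 2.0893
df = n − 1 = 11
p-value = P(T ≥ 2.0893) ≈ 0.030
Since p ≈ 0.030 < α = 0.05, reject H0; the data support H1.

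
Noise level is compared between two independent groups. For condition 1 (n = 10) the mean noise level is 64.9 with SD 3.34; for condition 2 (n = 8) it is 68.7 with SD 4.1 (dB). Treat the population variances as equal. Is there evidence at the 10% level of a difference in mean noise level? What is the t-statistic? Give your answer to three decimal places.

-2.170

Let group 1 = condition 1, group 2 = condition 2. H0: μ_1 = μ_2; H1: μ_1 ≠ μ_2 (two-sample pooled-variance t-test, two-sided).
s_p² = [(10−1)·3.34² + (8−1)·4.1²]/(10+8−2) = 13.6294
t = (64.9 − 68.7)/√[13.6294·(1/10 + 1/8)] = -2.170
df = n₁ + n₂ − 2 = 16
Two-sided p-value ≈ 0.0454
Since p ≈ 0.0454 < α = 0.1, reject H0; the evidence is statistically significant.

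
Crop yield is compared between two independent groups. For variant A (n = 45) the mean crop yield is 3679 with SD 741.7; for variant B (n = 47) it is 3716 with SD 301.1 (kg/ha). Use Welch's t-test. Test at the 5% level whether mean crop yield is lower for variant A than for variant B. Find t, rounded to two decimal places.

-0.31

Let group 1 = variant A, group 2 = variant B. H0: μ_1 = μ_2; H1: μ_1 < μ_2 (Welch's two-sample t-test, left-tailed).
t = (x̄_1 − x̄_2)/√(s_1²/n_1 + s_2²/n_2) = (3679 − 3716)/√(741.7²/45 + 301.1²/47) = -0.31
Welch–Satterthwaite df ≈ 57.61
p-value = P(T ≤ -0.31) ≈ 0.378
Since p ≈ 0.378 > α = 0.05, fail to reject H0; the evidence is not statistically significant.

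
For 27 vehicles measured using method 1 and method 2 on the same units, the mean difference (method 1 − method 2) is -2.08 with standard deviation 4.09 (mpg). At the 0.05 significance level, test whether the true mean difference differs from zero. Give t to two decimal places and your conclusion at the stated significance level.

H0: μ_d = 0; H1: μ_d ≠ 0 (paired t-test on the differences, two-sided).
t = d̄/(s_d/√n) = -2.08/(4.09/√27) = -2.64
df = n − 1 = 26
Two-sided p-value ≈ 0.014
Since p ≈ 0.014 < α = 0.05, reject H0; the data support H1.

t = -2.64; reject H0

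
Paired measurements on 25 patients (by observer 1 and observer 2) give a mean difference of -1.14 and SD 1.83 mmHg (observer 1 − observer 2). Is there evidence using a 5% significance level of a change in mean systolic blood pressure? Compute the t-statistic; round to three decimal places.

H0: μ_d = 0; H1: μ_d ≠ 0 (paired t-test on the differences, two-sided).
t = d̄/(s_d/√n) = -1.14/(1.83/√25) = -3.115
df = n − 1 = 24
Two-sided p-value ≈ 0.005
Since p ≈ 0.005 < α = 0.05, reject H0; the evidence is statistically significant.

-3.115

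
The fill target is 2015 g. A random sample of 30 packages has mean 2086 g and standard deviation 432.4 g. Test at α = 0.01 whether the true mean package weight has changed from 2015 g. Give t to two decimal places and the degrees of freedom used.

t = 0.90, df = 29

H0: μ = 2015; H1: μ ≠ 2015 (one-sample t-test, two-sided).
t = (x̄ − μ₀)/(s/√n) = (2086 − 2015)/(432.4/√30) = 0.90
df = n − 1 = 29
Two-sided p-value ≈ 0.3759
Since p ≈ 0.3759 > α = 0.01, fail to reject H0; the data do not provide sufficient evidence against H0.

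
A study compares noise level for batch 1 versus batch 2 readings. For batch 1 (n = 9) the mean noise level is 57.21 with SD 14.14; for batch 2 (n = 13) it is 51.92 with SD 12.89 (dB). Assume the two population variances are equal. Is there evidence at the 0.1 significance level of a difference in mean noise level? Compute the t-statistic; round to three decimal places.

Let group 1 = batch 1, group 2 = batch 2. H0: μ_1 = μ_2; H1: μ_1 ≠ μ_2 (two-sample pooled-variance t-test, two-sided).
s_p² = [(9−1)·14.14² + (13−1)·12.89²]/(9+13−2) = 179.667
t = (57.21 − 51.92)/√[179.667·(1/9 + 1/13)] = 0.910
df = n₁ + n₂ − 2 = 20
Two-sided p-value ≈ 0.374
Since p ≈ 0.374 > α = 0.1, fail to reject H0; the data do not provide sufficient evidence against H0.

0.910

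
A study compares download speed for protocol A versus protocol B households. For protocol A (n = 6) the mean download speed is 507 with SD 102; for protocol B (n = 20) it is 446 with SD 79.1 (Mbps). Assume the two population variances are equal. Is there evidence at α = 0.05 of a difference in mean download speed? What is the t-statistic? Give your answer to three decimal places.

Let group 1 = protocol A, group 2 = protocol B. H0: μ_1 = μ_2; H1: μ_1 ≠ μ_2 (two-sample pooled-variance t-test, two-sided).
s_p² = [(6−1)·102² + (20−1)·79.1²]/(6+20−2) = 7120.81
t = (507 − 446)/√[7120.81·(1/6 + 1/20)] = 1.553
df = n₁ + n₂ − 2 = 24
Two-sided p-value ≈ 0.1335
Since p ≈ 0.1335 > α = 0.05, fail to reject H0; the evidence is not statistically significant.

1.553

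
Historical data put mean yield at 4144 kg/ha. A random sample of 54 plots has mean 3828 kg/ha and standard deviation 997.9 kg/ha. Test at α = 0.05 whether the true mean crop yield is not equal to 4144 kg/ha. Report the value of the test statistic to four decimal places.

H0: μ = 4144; H1: μ ≠ 4144 (one-sample t-test, two-sided).
t = (x̄ − μ₀)/(s/√n) = (3828 − 4144)/(997.9/√54) = -2.3270
df = n − 1 = 53
Two-sided p-value ≈ 0.0238
Since p ≈ 0.0238 < α = 0.05, reject H0; the data support H1.

-2.3270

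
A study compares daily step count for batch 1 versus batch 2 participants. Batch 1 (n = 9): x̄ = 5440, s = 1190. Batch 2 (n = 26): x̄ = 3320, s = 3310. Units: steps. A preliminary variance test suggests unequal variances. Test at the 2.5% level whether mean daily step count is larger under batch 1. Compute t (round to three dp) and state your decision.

Let group 1 = batch 1, group 2 = batch 2. H0: μ_1 = μ_2; H1: μ_1 > μ_2 (Welch's two-sample t-test, right-tailed).
t = (x̄_1 − x̄_2)/√(s_1²/n_1 + s_2²/n_2) = (5440 − 3320)/√(1190²/9 + 3310²/26) = 2.787
Welch–Satterthwaite df ≈ 32.84
p-value = P(T ≥ 2.787) ≈ 0.004
Since p ≈ 0.004 < α = 0.025, reject H0; the data support H1.

t = 2.787; reject H0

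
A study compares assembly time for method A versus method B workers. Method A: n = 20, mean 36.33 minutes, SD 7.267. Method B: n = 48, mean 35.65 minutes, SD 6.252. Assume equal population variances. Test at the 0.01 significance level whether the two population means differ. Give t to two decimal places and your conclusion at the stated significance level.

t = 0.39; fail to reject H0

Let group 1 = method A, group 2 = method B. H0: μ_1 = μ_2; H1: μ_1 ≠ μ_2 (two-sample pooled-variance t-test, two-sided).
s_p² = [(20−1)·7.267² + (48−1)·6.252²]/(20+48−2) = 43.0377
t = (36.33 − 35.65)/√[43.0377·(1/20 + 1/48)] = 0.39
df = n₁ + n₂ − 2 = 66
Two-sided p-value ≈ 0.6982
Since p ≈ 0.6982 > α = 0.01, fail to reject H0; the evidence is not statistically significant.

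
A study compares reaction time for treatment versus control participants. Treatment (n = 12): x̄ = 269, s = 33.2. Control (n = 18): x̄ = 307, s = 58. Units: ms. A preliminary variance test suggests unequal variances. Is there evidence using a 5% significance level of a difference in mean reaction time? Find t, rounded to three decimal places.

-2.276

Let group 1 = treatment, group 2 = control. H0: μ_1 = μ_2; H1: μ_1 ≠ μ_2 (Welch's two-sample t-test, two-sided).
t = (x̄_1 − x̄_2)/√(s_1²/n_1 + s_2²/n_2) = (269 − 307)/√(33.2²/12 + 58²/18) = -2.276
Welch–Satterthwaite df ≈ 27.54
Two-sided p-value ≈ 0.031
Since p ≈ 0.031 < α = 0.05, reject H0; the data support H1.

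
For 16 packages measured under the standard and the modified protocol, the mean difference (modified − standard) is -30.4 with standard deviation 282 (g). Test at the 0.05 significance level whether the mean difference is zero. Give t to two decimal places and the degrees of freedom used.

t = -0.43, df = 15

H0: μ_d = 0; H1: μ_d ≠ 0 (paired t-test on the differences, two-sided).
t = d̄/(s_d/√n) = -30.4/(282/√16) = -0.43
df = n − 1 = 15
Two-sided p-value ≈ 0.672
Since p ≈ 0.672 > α = 0.05, fail to reject H0; the evidence is not statistically significant.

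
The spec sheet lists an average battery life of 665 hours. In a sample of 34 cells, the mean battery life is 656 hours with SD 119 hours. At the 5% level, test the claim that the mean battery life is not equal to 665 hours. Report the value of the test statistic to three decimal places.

-0.441

H0: μ = 665; H1: μ ≠ 665 (one-sample t-test, two-sided).
t = (x̄ − μ₀)/(s/√n) = (656 − 665)/(119/√34) = -0.441
df = n − 1 = 33
Two-sided p-value ≈ 0.6621
Since p ≈ 0.6621 > α = 0.05, fail to reject H0; the data do not provide sufficient evidence against H0.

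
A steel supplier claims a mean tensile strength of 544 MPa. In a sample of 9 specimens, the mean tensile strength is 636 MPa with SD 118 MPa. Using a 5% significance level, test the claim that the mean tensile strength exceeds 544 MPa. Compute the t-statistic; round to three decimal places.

2.339

H0: μ = 544; H1: μ > 544 (one-sample t-test, right-tailed).
t = (x̄ − μ₀)/(s/√n) = (636 − 544)/(118/√9) = 2.339
df = n − 1 = 8
p-value = P(T ≥ 2.339) ≈ 0.024
Since p ≈ 0.024 < α = 0.05, reject H0; the data support H1.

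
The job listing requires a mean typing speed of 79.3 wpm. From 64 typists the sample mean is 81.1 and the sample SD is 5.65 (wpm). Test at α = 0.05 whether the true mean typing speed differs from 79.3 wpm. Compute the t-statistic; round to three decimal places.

2.549

H0: μ = 79.3; H1: μ ≠ 79.3 (one-sample t-test, two-sided).
t = (x̄ − μ₀)/(s/√n) = (81.1 − 79.3)/(5.65/√64) = 2.549
df = n − 1 = 63
Two-sided p-value ≈ 0.013
Since p ≈ 0.013 < α = 0.05, reject H0; the evidence is statistically significant.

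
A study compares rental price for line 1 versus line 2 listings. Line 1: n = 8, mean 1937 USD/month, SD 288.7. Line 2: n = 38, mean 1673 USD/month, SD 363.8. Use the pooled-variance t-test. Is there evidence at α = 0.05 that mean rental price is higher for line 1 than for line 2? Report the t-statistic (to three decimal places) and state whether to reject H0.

Let group 1 = line 1, group 2 = line 2. H0: μ_1 = μ_2; H1: μ_1 > μ_2 (two-sample pooled-variance t-test, right-tailed).
s_p² = [(8−1)·288.7² + (38−1)·363.8²]/(8+38−2) = 124555
t = (1937 − 1673)/√[124555·(1/8 + 1/38)] = 1.923
df = n₁ + n₂ − 2 = 44
p-value = P(T ≥ 1.923) ≈ 0.0305
Since p ≈ 0.0305 < α = 0.05, reject H0; the evidence is statistically significant.

t = 1.923; reject H0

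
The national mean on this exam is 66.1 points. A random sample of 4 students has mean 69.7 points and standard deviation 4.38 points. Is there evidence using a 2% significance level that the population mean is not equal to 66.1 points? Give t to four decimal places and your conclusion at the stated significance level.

H0: μ = 66.1; H1: μ ≠ 66.1 (one-sample t-test, two-sided).
t = (x̄ − μ₀)/(s/√n) = (69.7 − 66.1)/(4.38/√4) = 1.6438
df = n − 1 = 3
Two-sided p-value ≈ 0.1988
Since p ≈ 0.1988 > α = 0.02, fail to reject H0; the data do not provide sufficient evidence against H0.

t = 1.6438; fail to reject H0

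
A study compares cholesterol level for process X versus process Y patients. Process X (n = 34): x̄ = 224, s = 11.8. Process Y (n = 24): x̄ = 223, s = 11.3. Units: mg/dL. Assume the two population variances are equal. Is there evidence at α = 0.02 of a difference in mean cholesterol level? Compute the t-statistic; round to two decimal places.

0.32

Let group 1 = process X, group 2 = process Y. H0: μ_1 = μ_2; H1: μ_1 ≠ μ_2 (two-sample pooled-variance t-test, two-sided).
s_p² = [(34−1)·11.8² + (24−1)·11.3²]/(34+24−2) = 134.496
t = (224 − 223)/√[134.496·(1/34 + 1/24)] = 0.32
df = n₁ + n₂ − 2 = 56
Two-sided p-value ≈ 0.7476
Since p ≈ 0.7476 > α = 0.02, fail to reject H0; the data do not provide sufficient evidence against H0.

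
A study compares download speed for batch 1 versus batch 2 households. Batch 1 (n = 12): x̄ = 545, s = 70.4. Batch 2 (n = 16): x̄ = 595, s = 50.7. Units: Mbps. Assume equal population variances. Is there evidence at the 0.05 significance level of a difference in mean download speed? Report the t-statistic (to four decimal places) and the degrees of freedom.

t = -2.1883, df = 26

Let group 1 = batch 1, group 2 = batch 2. H0: μ_1 = μ_2; H1: μ_1 ≠ μ_2 (two-sample pooled-variance t-test, two-sided).
s_p² = [(12−1)·70.4² + (16−1)·50.7²]/(12+16−2) = 3579.81
t = (545 − 595)/√[3579.81·(1/12 + 1/16)] = -2.1883
df = n₁ + n₂ − 2 = 26
Two-sided p-value ≈ 0.038
Since p ≈ 0.038 < α = 0.05, reject H0; the data support H1.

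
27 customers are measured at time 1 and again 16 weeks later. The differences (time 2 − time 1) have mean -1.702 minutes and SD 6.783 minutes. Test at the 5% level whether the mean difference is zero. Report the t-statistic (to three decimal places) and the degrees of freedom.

H0: μ_d = 0; H1: μ_d ≠ 0 (paired t-test on the differences, two-sided).
t = d̄/(s_d/√n) = -1.702/(6.783/√27) = -1.304
df = n − 1 = 26
Two-sided p-value ≈ 0.2037
Since p ≈ 0.2037 > α = 0.05, fail to reject H0; the evidence is not statistically significant.

t = -1.304, df = 26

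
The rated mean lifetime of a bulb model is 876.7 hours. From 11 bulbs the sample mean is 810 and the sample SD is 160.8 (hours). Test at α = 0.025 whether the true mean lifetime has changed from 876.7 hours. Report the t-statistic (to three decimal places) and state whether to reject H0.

t = -1.376; fail to reject H0

H0: μ = 876.7; H1: μ ≠ 876.7 (one-sample t-test, two-sided).
t = (x̄ − μ₀)/(s/√n) = (810 − 876.7)/(160.8/√11) = -1.376
df = n − 1 = 10
Two-sided p-value ≈ 0.1989
Since p ≈ 0.1989 > α = 0.025, fail to reject H0; the evidence is not statistically significant.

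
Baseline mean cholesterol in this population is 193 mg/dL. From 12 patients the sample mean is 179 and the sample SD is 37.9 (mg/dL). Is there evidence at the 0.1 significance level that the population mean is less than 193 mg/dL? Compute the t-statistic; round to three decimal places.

-1.280

H0: μ = 193; H1: μ < 193 (one-sample t-test, left-tailed).
t = (x̄ − μ₀)/(s/√n) = (179 − 193)/(37.9/√12) = -1.280
df = n − 1 = 11
p-value = P(T ≤ -1.280) ≈ 0.1135
Since p ≈ 0.1135 > α = 0.1, fail to reject H0; the evidence is not statistically significant.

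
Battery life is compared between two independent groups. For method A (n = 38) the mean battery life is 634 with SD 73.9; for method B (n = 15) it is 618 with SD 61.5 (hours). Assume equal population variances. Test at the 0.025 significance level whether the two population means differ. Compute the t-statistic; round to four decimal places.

Let group 1 = method A, group 2 = method B. H0: μ_1 = μ_2; H1: μ_1 ≠ μ_2 (two-sample pooled-variance t-test, two-sided).
s_p² = [(38−1)·73.9² + (15−1)·61.5²]/(38+15−2) = 5000.32
t = (634 − 618)/√[5000.32·(1/38 + 1/15)] = 0.7420
df = n₁ + n₂ − 2 = 51
Two-sided p-value ≈ 0.461
Since p ≈ 0.461 > α = 0.025, fail to reject H0; the data do not provide sufficient evidence against H0.

0.7420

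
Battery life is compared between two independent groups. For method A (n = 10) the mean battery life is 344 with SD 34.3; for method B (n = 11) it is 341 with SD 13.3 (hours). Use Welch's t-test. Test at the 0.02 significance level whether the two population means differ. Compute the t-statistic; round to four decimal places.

Let group 1 = method A, group 2 = method B. H0: μ_1 = μ_2; H1: μ_1 ≠ μ_2 (Welch's two-sample t-test, two-sided).
t = (x̄_1 − x̄_2)/√(s_1²/n_1 + s_2²/n_2) = (344 − 341)/√(34.3²/10 + 13.3²/11) = 0.2594
Welch–Satterthwaite df ≈ 11.44
Two-sided p-value ≈ 0.7999
Since p ≈ 0.7999 > α = 0.02, fail to reject H0; the data do not provide sufficient evidence against H0.

0.2594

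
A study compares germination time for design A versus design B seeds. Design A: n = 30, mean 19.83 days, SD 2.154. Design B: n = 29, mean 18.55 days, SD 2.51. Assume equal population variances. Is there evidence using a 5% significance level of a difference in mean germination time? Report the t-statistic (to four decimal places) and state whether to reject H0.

t = 2.1044; reject H0

Let group 1 = design A, group 2 = design B. H0: μ_1 = μ_2; H1: μ_1 ≠ μ_2 (two-sample pooled-variance t-test, two-sided).
s_p² = [(30−1)·2.154² + (29−1)·2.51²]/(30+29−2) = 5.45534
t = (19.83 − 18.55)/√[5.45534·(1/30 + 1/29)] = 2.1044
df = n₁ + n₂ − 2 = 57
Two-sided p-value ≈ 0.040
Since p ≈ 0.040 < α = 0.05, reject H0; the data support H1.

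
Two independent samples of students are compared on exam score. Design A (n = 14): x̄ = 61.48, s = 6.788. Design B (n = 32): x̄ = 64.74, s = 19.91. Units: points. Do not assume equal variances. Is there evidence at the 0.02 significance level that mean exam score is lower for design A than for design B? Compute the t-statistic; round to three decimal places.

Let group 1 = design A, group 2 = design B. H0: μ_1 = μ_2; H1: μ_1 < μ_2 (Welch's two-sample t-test, left-tailed).
t = (x̄_1 − x̄_2)/√(s_1²/n_1 + s_2²/n_2) = (61.48 − 64.74)/√(6.788²/14 + 19.91²/32) = -0.823
Welch–Satterthwaite df ≈ 42.51
p-value = P(T ≤ -0.823) ≈ 0.2075
Since p ≈ 0.2075 > α = 0.02, fail to reject H0; the data do not provide sufficient evidence against H0.

-0.823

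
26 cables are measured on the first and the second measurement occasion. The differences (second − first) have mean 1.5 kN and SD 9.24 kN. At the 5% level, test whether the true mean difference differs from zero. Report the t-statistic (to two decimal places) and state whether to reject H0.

t = 0.83; fail to reject H0

H0: μ_d = 0; H1: μ_d ≠ 0 (paired t-test on the differences, two-sided).
t = d̄/(s_d/√n) = 1.5/(9.24/√26) = 0.83
df = n − 1 = 25
Two-sided p-value ≈ 0.416
Since p ≈ 0.416 > α = 0.05, fail to reject H0; the data do not provide sufficient evidence against H0.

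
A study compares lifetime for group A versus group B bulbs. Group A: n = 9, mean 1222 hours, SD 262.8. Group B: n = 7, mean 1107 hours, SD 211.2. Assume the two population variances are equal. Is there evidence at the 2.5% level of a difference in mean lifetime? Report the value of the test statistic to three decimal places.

Let group 1 = group A, group 2 = group B. H0: μ_1 = μ_2; H1: μ_1 ≠ μ_2 (two-sample pooled-variance t-test, two-sided).
s_p² = [(9−1)·262.8² + (7−1)·211.2²]/(9+7−2) = 58581.7
t = (1222 − 1107)/√[58581.7·(1/9 + 1/7)] = 0.943
df = n₁ + n₂ − 2 = 14
Two-sided p-value ≈ 0.362
Since p ≈ 0.362 > α = 0.025, fail to reject H0; the evidence is not statistically significant.

0.943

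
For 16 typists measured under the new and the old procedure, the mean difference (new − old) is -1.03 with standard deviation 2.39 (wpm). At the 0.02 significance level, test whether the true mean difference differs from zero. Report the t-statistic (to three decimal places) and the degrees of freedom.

H0: μ_d = 0; H1: μ_d ≠ 0 (paired t-test on the differences, two-sided).
t = d̄/(s_d/√n) = -1.03/(2.39/√16) = -1.724
df = n − 1 = 15
Two-sided p-value ≈ 0.105
Since p ≈ 0.105 > α = 0.02, fail to reject H0; the evidence is not statistically significant.

t = -1.724, df = 15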